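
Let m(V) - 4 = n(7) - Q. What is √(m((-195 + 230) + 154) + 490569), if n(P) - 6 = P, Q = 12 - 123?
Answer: √490697 ≈ 700.50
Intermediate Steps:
Q = -111
n(P) = 6 + P
m(V) = 128 (m(V) = 4 + ((6 + 7) - 1*(-111)) = 4 + (13 + 111) = 4 + 124 = 128)
√(m((-195 + 230) + 154) + 490569) = √(128 + 490569) = √490697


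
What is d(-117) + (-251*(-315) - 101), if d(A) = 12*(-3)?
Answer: 78928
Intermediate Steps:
d(A) = -36
d(-117) + (-251*(-315) - 101) = -36 + (-251*(-315) - 101) = -36 + (79065 - 101) = -36 + 78964 = 78928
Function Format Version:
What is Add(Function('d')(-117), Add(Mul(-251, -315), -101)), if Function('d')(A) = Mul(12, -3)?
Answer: 78928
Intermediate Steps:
Function('d')(A) = -36
Add(Function('d')(-117), Add(Mul(-251, -315), -101)) = Add(-36, Add(Mul(-251, -315), -101)) = Add(-36, Add(79065, -101)) = Add(-36, 78964) = 78928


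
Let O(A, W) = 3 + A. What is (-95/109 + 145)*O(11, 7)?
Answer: 219940/109 ≈ 2017.8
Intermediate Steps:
(-95/109 + 145)*O(11, 7) = (-95/109 + 145)*(3 + 11) = (-95*1/109 + 145)*14 = (-95/109 + 145)*14 = (15710/109)*14 = 219940/109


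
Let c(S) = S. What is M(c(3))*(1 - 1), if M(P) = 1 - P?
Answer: 0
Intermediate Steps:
M(c(3))*(1 - 1) = (1 - 1*3)*(1 - 1) = (1 - 3)*0 = -2*0 = 0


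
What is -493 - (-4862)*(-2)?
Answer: -10217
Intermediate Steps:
-493 - (-4862)*(-2) = -493 - 286*34 = -493 - 9724 = -10217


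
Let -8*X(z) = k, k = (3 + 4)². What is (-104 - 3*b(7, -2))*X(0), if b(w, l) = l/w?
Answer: 2527/4 ≈ 631.75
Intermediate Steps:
k = 49 (k = 7² = 49)
X(z) = -49/8 (X(z) = -⅛*49 = -49/8)
(-104 - 3*b(7, -2))*X(0) = (-104 - (-6)/7)*(-49/8) = (-104 - 3*(-2/7))*(-49/8) = (-104 + 6/7)*(-49/8) = -722/7*(-49/8) = 2527/4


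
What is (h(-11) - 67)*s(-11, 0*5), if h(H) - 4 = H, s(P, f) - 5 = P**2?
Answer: -9324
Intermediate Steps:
s(P, f) = 5 + P**2
h(H) = 4 + H
(h(-11) - 67)*s(-11, 0*5) = ((4 - 11) - 67)*(5 + (-11)**2) = (-7 - 67)*(5 + 121) = -74*126 = -9324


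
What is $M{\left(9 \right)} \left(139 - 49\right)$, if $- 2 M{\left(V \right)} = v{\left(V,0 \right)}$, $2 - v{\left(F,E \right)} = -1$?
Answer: $-135$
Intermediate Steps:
$v{\left(F,E \right)} = 3$ ($v{\left(F,E \right)} = 2 - -1 = 2 + 1 = 3$)
$M{\left(V \right)} = - \frac{3}{2}$ ($M{\left(V \right)} = \left(- \frac{1}{2}\right) 3 = - \frac{3}{2}$)
$M{\left(9 \right)} \left(139 - 49\right) = - \frac{3 \left(139 - 49\right)}{2} = \left(- \frac{3}{2}\right) 90 = -135$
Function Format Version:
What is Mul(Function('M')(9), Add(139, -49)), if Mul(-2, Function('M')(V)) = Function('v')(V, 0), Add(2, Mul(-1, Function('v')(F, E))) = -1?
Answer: -135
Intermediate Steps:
Function('v')(F, E) = 3 (Function('v')(F, E) = Add(2, Mul(-1, -1)) = Add(2, 1) = 3)
Function('M')(V) = Rational(-3, 2) (Function('M')(V) = Mul(Rational(-1, 2), 3) = Rational(-3, 2))
Mul(Function('M')(9), Add(139, -49)) = Mul(Rational(-3, 2), Add(139, -49)) = Mul(Rational(-3, 2), 90) = -135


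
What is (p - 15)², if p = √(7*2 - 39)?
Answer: 200 - 150*I ≈ 200.0 - 150.0*I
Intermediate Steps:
p = 5*I (p = √(14 - 39) = √(-25) = 5*I ≈ 5.0*I)
(p - 15)² = (5*I - 15)² = (-15 + 5*I)²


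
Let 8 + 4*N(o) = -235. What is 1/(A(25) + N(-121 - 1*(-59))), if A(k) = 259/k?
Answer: -100/5039 ≈ -0.019845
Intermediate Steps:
N(o) = -243/4 (N(o) = -2 + (¼)*(-235) = -2 - 235/4 = -243/4)
1/(A(25) + N(-121 - 1*(-59))) = 1/(259/25 - 243/4) = 1/(-5039/100) = -100/5039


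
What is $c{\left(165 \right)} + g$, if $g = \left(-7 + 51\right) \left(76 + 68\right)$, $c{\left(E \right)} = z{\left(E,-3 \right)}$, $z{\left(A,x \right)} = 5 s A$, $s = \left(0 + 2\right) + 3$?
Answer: $10461$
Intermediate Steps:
$s = 5$ ($s = 2 + 3 = 5$)
$z{\left(A,x \right)} = 25 A$ ($z{\left(A,x \right)} = 5 \cdot 5 A = 25 A$)
$c{\left(E \right)} = 25 E$
$g = 6336$ ($g = 44 \cdot 144 = 6336$)
$c{\left(165 \right)} + g = 25 \cdot 165 + 6336 = 4125 + 6336 = 10461$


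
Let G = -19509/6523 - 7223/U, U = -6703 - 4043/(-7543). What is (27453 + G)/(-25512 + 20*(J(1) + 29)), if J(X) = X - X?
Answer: -9052854089846807/8222106443581096 ≈ -1.1010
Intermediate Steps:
U = -50556686/7543 (U = -6703 - 4043*(-1)/7543 = -6703 - 1*(-4043/7543) = -6703 + 4043/7543 = -50556686/7543 ≈ -6702.5)
G = -630917197627/329781262778 (G = -19509/6523 - 7223/(-50556686/7543) = -19509*1/6523 - 7223*(-7543/50556686) = -19509/6523 + 54483089/50556686 = -630917197627/329781262778 ≈ -1.9131)
J(X) = 0
(27453 + G)/(-25512 + 20*(J(1) + 29)) = (27453 - 630917197627/329781262778)/(-25512 + 20*(0 + 29)) = 9052854089846807/(329781262778*(-25512 + 20*29)) = 9052854089846807/(329781262778*(-25512 + 580)) = (9052854089846807/329781262778)/(-24932) = (9052854089846807/329781262778)*(-1/24932) = -9052854089846807/8222106443581096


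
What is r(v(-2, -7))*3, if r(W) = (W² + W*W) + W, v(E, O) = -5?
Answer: 135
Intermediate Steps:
r(W) = W + 2*W² (r(W) = (W² + W²) + W = 2*W² + W = W + 2*W²)
r(v(-2, -7))*3 = -5*(1 + 2*(-5))*3 = -5*(1 - 10)*3 = -5*(-9)*3 = 45*3 = 135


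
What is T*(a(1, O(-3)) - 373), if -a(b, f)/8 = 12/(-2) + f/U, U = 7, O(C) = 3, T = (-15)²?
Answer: -517275/7 ≈ -73896.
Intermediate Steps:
T = 225
a(b, f) = 48 - 8*f/7 (a(b, f) = -8*(12/(-2) + f/7) = -8*(12*(-½) + f*(⅐)) = -8*(-6 + f/7) = 48 - 8*f/7)
T*(a(1, O(-3)) - 373) = 225*((48 - 8/7*3) - 373) = 225*((48 - 24/7) - 373) = 225*(312/7 - 373) = 225*(-2299/7) = -517275/7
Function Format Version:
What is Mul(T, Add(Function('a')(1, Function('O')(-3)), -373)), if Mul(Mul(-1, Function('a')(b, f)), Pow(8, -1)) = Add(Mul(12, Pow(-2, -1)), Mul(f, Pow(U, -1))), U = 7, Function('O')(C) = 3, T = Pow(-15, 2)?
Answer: Rational(-517275, 7) ≈ -73896.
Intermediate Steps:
T = 225
Function('a')(b, f) = Add(48, Mul(Rational(-8, 7), f)) (Function('a')(b, f) = Mul(-8, Add(Mul(12, Pow(-2, -1)), Mul(f, Pow(7, -1)))) = Mul(-8, Add(Mul(12, Rational(-1, 2)), Mul(f, Rational(1, 7)))) = Mul(-8, Add(-6, Mul(Rational(1, 7), f))) = Add(48, Mul(Rational(-8, 7), f)))
Mul(T, Add(Function('a')(1, Function('O')(-3)), -373)) = Mul(225, Add(Add(48, Mul(Rational(-8, 7), 3)), -373)) = Mul(225, Add(Add(48, Rational(-24, 7)), -373)) = Mul(225, Add(Rational(312, 7), -373)) = Mul(225, Rational(-2299, 7)) = Rational(-517275, 7)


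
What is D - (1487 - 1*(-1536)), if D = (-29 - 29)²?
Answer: 341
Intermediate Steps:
D = 3364 (D = (-58)² = 3364)
D - (1487 - 1*(-1536)) = 3364 - (1487 - 1*(-1536)) = 3364 - (1487 + 1536) = 3364 - 1*3023 = 3364 - 3023 = 341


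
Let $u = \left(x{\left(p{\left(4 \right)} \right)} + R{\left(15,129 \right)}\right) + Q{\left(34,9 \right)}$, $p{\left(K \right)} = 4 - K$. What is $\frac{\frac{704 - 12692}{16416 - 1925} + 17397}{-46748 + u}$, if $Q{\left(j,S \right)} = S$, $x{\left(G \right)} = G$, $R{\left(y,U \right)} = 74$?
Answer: $- \frac{28009771}{75135835} \approx -0.37279$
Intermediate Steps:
$u = 83$ ($u = \left(\left(4 - 4\right) + 74\right) + 9 = \left(0 + 74\right) + 9 = 74 + 9 = 83$)
$\frac{\frac{704 - 12692}{16416 - 1925} + 17397}{-46748 + u} = \frac{\frac{704 - 12692}{16416 - 1925} + 17397}{-46748 + 83} = \frac{- \frac{11988}{14491} + 17397}{-46665} = \left(\left(-11988\right) \frac{1}{14491} + 17397\right) \left(- \frac{1}{46665}\right) = \left(- \frac{11988}{14491} + 17397\right) \left(- \frac{1}{46665}\right) = \frac{252087939}{14491} \left(- \frac{1}{46665}\right) = - \frac{28009771}{75135835}$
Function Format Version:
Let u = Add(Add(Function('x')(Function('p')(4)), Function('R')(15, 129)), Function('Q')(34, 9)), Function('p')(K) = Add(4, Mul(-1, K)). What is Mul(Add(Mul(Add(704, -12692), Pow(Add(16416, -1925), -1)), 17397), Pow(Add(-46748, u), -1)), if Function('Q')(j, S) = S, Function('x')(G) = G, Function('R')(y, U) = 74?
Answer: Rational(-28009771, 75135835) ≈ -0.37279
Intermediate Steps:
u = 83 (u = Add(Add(Add(4, Mul(-1, 4)), 74), 9) = Add(Add(Add(4, -4), 74), 9) = Add(Add(0, 74), 9) = Add(74, 9) = 83)
Mul(Add(Mul(Add(704, -12692), Pow(Add(16416, -1925), -1)), 17397), Pow(Add(-46748, u), -1)) = Mul(Add(Mul(Add(704, -12692), Pow(Add(16416, -1925), -1)), 17397), Pow(Add(-46748, 83), -1)) = Mul(Add(Mul(-11988, Pow(14491, -1)), 17397), Pow(-46665, -1)) = Mul(Add(Mul(-11988, Rational(1, 14491)), 17397), Rational(-1, 46665)) = Mul(Add(Rational(-11988, 14491), 17397), Rational(-1, 46665)) = Mul(Rational(252087939, 14491), Rational(-1, 46665)) = Rational(-28009771, 75135835)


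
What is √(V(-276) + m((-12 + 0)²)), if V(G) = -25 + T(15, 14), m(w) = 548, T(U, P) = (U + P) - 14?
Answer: √538 ≈ 23.195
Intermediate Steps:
T(U, P) = -14 + P + U (T(U, P) = (P + U) - 14 = -14 + P + U)
V(G) = -10 (V(G) = -25 + (-14 + 14 + 15) = -25 + 15 = -10)
√(V(-276) + m((-12 + 0)²)) = √(-10 + 548) = √538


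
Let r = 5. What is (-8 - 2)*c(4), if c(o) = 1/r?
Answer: -2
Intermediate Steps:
c(o) = ⅕ (c(o) = 1/5 = ⅕)
(-8 - 2)*c(4) = (-8 - 2)*(⅕) = -10*⅕ = -2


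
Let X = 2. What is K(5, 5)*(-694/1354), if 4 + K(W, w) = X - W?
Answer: 2429/677 ≈ 3.5879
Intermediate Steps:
K(W, w) = -2 - W (K(W, w) = -4 + (2 - W) = -2 - W)
K(5, 5)*(-694/1354) = (-2 - 1*5)*(-694/1354) = (-2 - 5)*(-694*1/1354) = -7*(-347/677) = 2429/677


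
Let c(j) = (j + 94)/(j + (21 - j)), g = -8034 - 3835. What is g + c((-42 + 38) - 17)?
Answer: -249176/21 ≈ -11866.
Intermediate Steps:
g = -11869
c(j) = 94/21 + j/21 (c(j) = (94 + j)/21 = (94 + j)*(1/21) = 94/21 + j/21)
g + c((-42 + 38) - 17) = -11869 + (94/21 + ((-42 + 38) - 17)/21) = -11869 + (94/21 + (-4 - 17)/21) = -11869 + (94/21 + (1/21)*(-21)) = -11869 + (94/21 - 1) = -11869 + 73/21 = -249176/21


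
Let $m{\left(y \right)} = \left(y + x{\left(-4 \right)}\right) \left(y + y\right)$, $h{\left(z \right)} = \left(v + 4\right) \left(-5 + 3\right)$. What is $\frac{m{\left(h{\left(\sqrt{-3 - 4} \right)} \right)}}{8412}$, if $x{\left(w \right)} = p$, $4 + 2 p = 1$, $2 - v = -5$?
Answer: $\frac{517}{4206} \approx 0.12292$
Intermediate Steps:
$v = 7$ ($v = 2 - -5 = 2 + 5 = 7$)
$p = - \frac{3}{2}$ ($p = -2 + \frac{1}{2} \cdot 1 = -2 + \frac{1}{2} = - \frac{3}{2} \approx -1.5$)
$x{\left(w \right)} = - \frac{3}{2}$
$h{\left(z \right)} = -22$ ($h{\left(z \right)} = \left(7 + 4\right) \left(-5 + 3\right) = 11 \left(-2\right) = -22$)
$m{\left(y \right)} = 2 y \left(- \frac{3}{2} + y\right)$ ($m{\left(y \right)} = \left(y - \frac{3}{2}\right) \left(y + y\right) = \left(- \frac{3}{2} + y\right) 2 y = 2 y \left(- \frac{3}{2} + y\right)$)
$\frac{m{\left(h{\left(\sqrt{-3 - 4} \right)} \right)}}{8412} = \frac{\left(-22\right) \left(-3 + 2 \left(-22\right)\right)}{8412} = - 22 \left(-3 - 44\right) \frac{1}{8412} = \left(-22\right) \left(-47\right) \frac{1}{8412} = 1034 \cdot \frac{1}{8412} = \frac{517}{4206}$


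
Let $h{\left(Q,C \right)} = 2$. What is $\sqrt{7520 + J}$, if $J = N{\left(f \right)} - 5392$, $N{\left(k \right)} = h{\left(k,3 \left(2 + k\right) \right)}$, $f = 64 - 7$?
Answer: $\sqrt{2130} \approx 46.152$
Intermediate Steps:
$f = 57$ ($f = 64 - 7 = 57$)
$N{\left(k \right)} = 2$
$J = -5390$ ($J = 2 - 5392 = -5390$)
$\sqrt{7520 + J} = \sqrt{7520 - 5390} = \sqrt{2130}$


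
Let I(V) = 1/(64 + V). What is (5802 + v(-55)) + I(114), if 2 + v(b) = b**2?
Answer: 1570851/178 ≈ 8825.0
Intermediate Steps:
v(b) = -2 + b**2
(5802 + v(-55)) + I(114) = (5802 + (-2 + (-55)**2)) + 1/(64 + 114) = (5802 + (-2 + 3025)) + 1/178 = (5802 + 3023) + 1/178 = 8825 + 1/178 = 1570851/178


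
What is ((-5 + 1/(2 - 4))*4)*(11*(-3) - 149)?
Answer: 4004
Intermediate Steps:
((-5 + 1/(2 - 4))*4)*(11*(-3) - 149) = ((-5 + 1/(-2))*4)*(-33 - 149) = ((-5 - 1/2)*4)*(-182) = -11/2*4*(-182) = -22*(-182) = 4004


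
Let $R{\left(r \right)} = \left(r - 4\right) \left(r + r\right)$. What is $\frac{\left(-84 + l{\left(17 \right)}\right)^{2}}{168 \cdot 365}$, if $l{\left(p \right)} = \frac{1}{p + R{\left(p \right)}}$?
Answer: $\frac{297297605}{2583791784} \approx 0.11506$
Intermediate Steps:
$R{\left(r \right)} = 2 r \left(-4 + r\right)$ ($R{\left(r \right)} = \left(-4 + r\right) 2 r = 2 r \left(-4 + r\right)$)
$l{\left(p \right)} = \frac{1}{p + 2 p \left(-4 + p\right)}$
$\frac{\left(-84 + l{\left(17 \right)}\right)^{2}}{168 \cdot 365} = \frac{\left(-84 + \frac{1}{17 \left(-7 + 2 \cdot 17\right)}\right)^{2}}{168 \cdot 365} = \frac{\left(-84 + \frac{1}{17 \left(-7 + 34\right)}\right)^{2}}{61320} = \left(-84 + \frac{1}{17 \cdot 27}\right)^{2} \cdot \frac{1}{61320} = \left(-84 + \frac{1}{17} \cdot \frac{1}{27}\right)^{2} \cdot \frac{1}{61320} = \left(-84 + \frac{1}{459}\right)^{2} \cdot \frac{1}{61320} = \left(- \frac{38555}{459}\right)^{2} \cdot \frac{1}{61320} = \frac{1486488025}{210681} \cdot \frac{1}{61320} = \frac{297297605}{2583791784}$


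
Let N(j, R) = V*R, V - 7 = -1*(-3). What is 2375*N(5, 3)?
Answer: 71250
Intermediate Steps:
V = 10 (V = 7 - 1*(-3) = 7 + 3 = 10)
N(j, R) = 10*R
2375*N(5, 3) = 2375*(10*3) = 2375*30 = 71250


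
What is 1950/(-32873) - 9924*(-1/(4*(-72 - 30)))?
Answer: -27252271/1117682 ≈ -24.383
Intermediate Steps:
1950/(-32873) - 9924*(-1/(4*(-72 - 30))) = 1950*(-1/32873) - 9924/((-4*(-102))) = -1950/32873 - 9924/408 = -1950/32873 - 9924*1/408 = -1950/32873 - 827/34 = -27252271/1117682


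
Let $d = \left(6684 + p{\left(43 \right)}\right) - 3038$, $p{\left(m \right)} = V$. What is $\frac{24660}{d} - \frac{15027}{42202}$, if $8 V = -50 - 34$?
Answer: $\frac{1972141323}{306850742} \approx 6.427$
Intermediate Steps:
$V = - \frac{21}{2}$ ($V = \frac{-50 - 34}{8} = \frac{1}{8} \left(-84\right) = - \frac{21}{2} \approx -10.5$)
$p{\left(m \right)} = - \frac{21}{2}$
$d = \frac{7271}{2}$ ($d = \left(6684 - \frac{21}{2}\right) - 3038 = \frac{13347}{2} - 3038 = \frac{7271}{2} \approx 3635.5$)
$\frac{24660}{d} - \frac{15027}{42202} = \frac{24660}{\frac{7271}{2}} - \frac{15027}{42202} = 24660 \cdot \frac{2}{7271} - \frac{15027}{42202} = \frac{49320}{7271} - \frac{15027}{42202} = \frac{1972141323}{306850742}$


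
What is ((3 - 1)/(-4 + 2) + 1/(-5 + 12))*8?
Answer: -48/7 ≈ -6.8571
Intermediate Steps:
((3 - 1)/(-4 + 2) + 1/(-5 + 12))*8 = (2/(-2) + 1/7)*8 = (2*(-½) + ⅐)*8 = (-1 + ⅐)*8 = -6/7*8 = -48/7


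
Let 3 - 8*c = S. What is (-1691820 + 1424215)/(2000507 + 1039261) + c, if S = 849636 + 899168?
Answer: -83061741547/379971 ≈ -2.1860e+5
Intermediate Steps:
S = 1748804
c = -1748801/8 (c = 3/8 - ⅛*1748804 = 3/8 - 437201/2 = -1748801/8 ≈ -2.1860e+5)
(-1691820 + 1424215)/(2000507 + 1039261) + c = (-1691820 + 1424215)/(2000507 + 1039261) - 1748801/8 = -267605/3039768 - 1748801/8 = -83061741547/379971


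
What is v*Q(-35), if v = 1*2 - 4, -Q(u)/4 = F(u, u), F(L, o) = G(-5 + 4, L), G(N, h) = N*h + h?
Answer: 0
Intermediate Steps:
G(N, h) = h + N*h
F(L, o) = 0 (F(L, o) = L*(1 + (-5 + 4)) = L*(1 - 1) = L*0 = 0)
Q(u) = 0 (Q(u) = -4*0 = 0)
v = -2 (v = 2 - 4 = -2)
v*Q(-35) = -2*0 = 0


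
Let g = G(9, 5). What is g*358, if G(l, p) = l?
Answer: 3222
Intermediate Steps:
g = 9
g*358 = 9*358 = 3222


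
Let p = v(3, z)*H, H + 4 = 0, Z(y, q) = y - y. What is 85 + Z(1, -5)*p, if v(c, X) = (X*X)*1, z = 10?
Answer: 85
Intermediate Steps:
Z(y, q) = 0
H = -4 (H = -4 + 0 = -4)
v(c, X) = X**2 (v(c, X) = X**2*1 = X**2)
p = -400 (p = 10**2*(-4) = 100*(-4) = -400)
85 + Z(1, -5)*p = 85 + 0*(-400) = 85 + 0 = 85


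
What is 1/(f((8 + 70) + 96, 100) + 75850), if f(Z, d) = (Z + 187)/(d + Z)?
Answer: 274/20783261 ≈ 1.3184e-5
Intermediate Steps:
f(Z, d) = (187 + Z)/(Z + d)
1/(f((8 + 70) + 96, 100) + 75850) = 1/((187 + ((8 + 70) + 96))/(((8 + 70) + 96) + 100) + 75850) = 1/((187 + (78 + 96))/((78 + 96) + 100) + 75850) = 1/((187 + 174)/(174 + 100) + 75850) = 1/(361/274 + 75850) = 1/(20783261/274) = 274/20783261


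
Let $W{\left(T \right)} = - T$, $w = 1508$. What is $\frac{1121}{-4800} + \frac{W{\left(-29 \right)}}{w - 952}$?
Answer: $- \frac{121019}{667200} \approx -0.18138$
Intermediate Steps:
$\frac{1121}{-4800} + \frac{W{\left(-29 \right)}}{w - 952} = \frac{1121}{-4800} + \frac{\left(-1\right) \left(-29\right)}{1508 - 952} = 1121 \left(- \frac{1}{4800}\right) + \frac{29}{556} = - \frac{1121}{4800} + 29 \cdot \frac{1}{556} = - \frac{1121}{4800} + \frac{29}{556} = - \frac{121019}{667200}$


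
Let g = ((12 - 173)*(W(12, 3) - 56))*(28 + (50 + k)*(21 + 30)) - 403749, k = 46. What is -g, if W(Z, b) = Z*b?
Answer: -15451531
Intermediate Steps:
g = 15451531 (g = ((12 - 173)*(12*3 - 56))*(28 + (50 + 46)*(21 + 30)) - 403749 = (-161*(36 - 56))*(28 + 96*51) - 403749 = (-161*(-20))*(28 + 4896) - 403749 = 3220*4924 - 403749 = 15855280 - 403749 = 15451531)
-g = -1*15451531 = -15451531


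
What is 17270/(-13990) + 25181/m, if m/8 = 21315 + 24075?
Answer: -591880021/508004880 ≈ -1.1651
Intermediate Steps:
m = 363120 (m = 8*(21315 + 24075) = 8*45390 = 363120)
17270/(-13990) + 25181/m = 17270/(-13990) + 25181/363120 = 17270*(-1/13990) + 25181*(1/363120) = -1727/1399 + 25181/363120 = -591880021/508004880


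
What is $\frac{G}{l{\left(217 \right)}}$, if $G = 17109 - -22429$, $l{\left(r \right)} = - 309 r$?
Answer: $- \frac{39538}{67053} \approx -0.58965$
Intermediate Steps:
$G = 39538$ ($G = 17109 + 22429 = 39538$)
$\frac{G}{l{\left(217 \right)}} = \frac{39538}{\left(-309\right) 217} = \frac{39538}{-67053} = 39538 \left(- \frac{1}{67053}\right) = - \frac{39538}{67053}$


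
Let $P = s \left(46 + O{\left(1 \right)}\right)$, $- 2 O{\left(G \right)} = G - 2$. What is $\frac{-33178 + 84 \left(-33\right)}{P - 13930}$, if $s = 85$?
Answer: $\frac{14380}{3991} \approx 3.6031$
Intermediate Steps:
$O{\left(G \right)} = 1 - \frac{G}{2}$ ($O{\left(G \right)} = - \frac{G - 2}{2} = - \frac{-2 + G}{2} = 1 - \frac{G}{2}$)
$P = \frac{7905}{2}$ ($P = 85 \left(46 + \left(1 - \frac{1}{2}\right)\right) = 85 \left(46 + \frac{1}{2}\right) = 85 \cdot \frac{93}{2} = \frac{7905}{2} \approx 3952.5$)
$\frac{-33178 + 84 \left(-33\right)}{P - 13930} = \frac{-33178 + 84 \left(-33\right)}{\frac{7905}{2} - 13930} = \frac{-33178 - 2772}{- \frac{19955}{2}} = \left(-35950\right) \left(- \frac{2}{19955}\right) = \frac{14380}{3991}$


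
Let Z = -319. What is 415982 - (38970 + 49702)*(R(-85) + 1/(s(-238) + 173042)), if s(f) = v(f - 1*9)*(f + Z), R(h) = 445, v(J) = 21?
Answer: -6299402281682/161345 ≈ -3.9043e+7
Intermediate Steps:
s(f) = -6699 + 21*f (s(f) = 21*(f - 319) = 21*(-319 + f) = -6699 + 21*f)
415982 - (38970 + 49702)*(R(-85) + 1/(s(-238) + 173042)) = 415982 - (38970 + 49702)*(445 + 1/((-6699 + 21*(-238)) + 173042)) = 415982 - 88672*(445 + 1/((-6699 - 4998) + 173042)) = 415982 - 88672*(445 + 1/(-11697 + 173042)) = 415982 - 88672*(445 + 1/161345) = 415982 - 88672*71798526/161345 = 415982 - 1*6366518897472/161345 = 415982 - 6366518897472/161345 = -6299402281682/161345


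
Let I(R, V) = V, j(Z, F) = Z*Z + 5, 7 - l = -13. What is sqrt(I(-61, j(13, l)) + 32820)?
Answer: 3*sqrt(3666) ≈ 181.64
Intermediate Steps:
l = 20 (l = 7 - 1*(-13) = 7 + 13 = 20)
j(Z, F) = 5 + Z**2 (j(Z, F) = Z**2 + 5 = 5 + Z**2)
sqrt(I(-61, j(13, l)) + 32820) = sqrt((5 + 13**2) + 32820) = sqrt((5 + 169) + 32820) = sqrt(174 + 32820) = sqrt(32994) = 3*sqrt(3666)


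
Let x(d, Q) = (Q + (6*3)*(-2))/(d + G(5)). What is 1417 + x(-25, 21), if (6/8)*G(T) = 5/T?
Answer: 100652/71 ≈ 1417.6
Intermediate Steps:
G(T) = 20/(3*T) (G(T) = 4*(5/T)/3 = 20/(3*T))
x(d, Q) = (-36 + Q)/(4/3 + d) (x(d, Q) = (Q + (6*3)*(-2))/(d + (20/3)/5) = (Q + 18*(-2))/(d + (20/3)*(⅕)) = (Q - 36)/(d + 4/3) = (-36 + Q)/(4/3 + d))
1417 + x(-25, 21) = 1417 + 3*(-36 + 21)/(4 + 3*(-25)) = 1417 + 3*(-15)/(4 - 75) = 1417 + 3*(-15)/(-71) = 1417 + 3*(-1/71)*(-15) = 1417 + 45/71 = 100652/71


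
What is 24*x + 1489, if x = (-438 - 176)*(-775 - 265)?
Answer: 15326929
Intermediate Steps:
x = 638560 (x = -614*(-1040) = 638560)
24*x + 1489 = 24*638560 + 1489 = 15325440 + 1489 = 15326929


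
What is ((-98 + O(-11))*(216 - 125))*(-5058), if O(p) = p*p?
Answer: -10586394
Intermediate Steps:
O(p) = p²
((-98 + O(-11))*(216 - 125))*(-5058) = ((-98 + (-11)²)*(216 - 125))*(-5058) = ((-98 + 121)*91)*(-5058) = (23*91)*(-5058) = 2093*(-5058) = -10586394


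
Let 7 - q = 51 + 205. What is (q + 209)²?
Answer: 1600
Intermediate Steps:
q = -249 (q = 7 - (51 + 205) = 7 - 1*256 = 7 - 256 = -249)
(q + 209)² = (-249 + 209)² = (-40)² = 1600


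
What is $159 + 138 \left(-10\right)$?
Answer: $-1221$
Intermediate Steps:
$159 + 138 \left(-10\right) = 159 - 1380 = -1221$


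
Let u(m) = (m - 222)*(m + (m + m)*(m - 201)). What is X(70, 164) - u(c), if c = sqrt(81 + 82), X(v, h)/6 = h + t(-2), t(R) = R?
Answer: 138707 - 89348*sqrt(163) ≈ -1.0020e+6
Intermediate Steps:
X(v, h) = -12 + 6*h (X(v, h) = 6*(h - 2) = 6*(-2 + h) = -12 + 6*h)
c = sqrt(163) ≈ 12.767
u(m) = (-222 + m)*(m + 2*m*(-201 + m)) (u(m) = (-222 + m)*(m + (2*m)*(-201 + m)) = (-222 + m)*(m + 2*m*(-201 + m)))
X(70, 164) - u(c) = (-12 + 6*164) - sqrt(163)*(89022 - 845*sqrt(163) + 2*(sqrt(163))**2) = (-12 + 984) - sqrt(163)*(89022 - 845*sqrt(163) + 2*163) = 972 - sqrt(163)*(89022 - 845*sqrt(163) + 326) = 972 - sqrt(163)*(89348 - 845*sqrt(163))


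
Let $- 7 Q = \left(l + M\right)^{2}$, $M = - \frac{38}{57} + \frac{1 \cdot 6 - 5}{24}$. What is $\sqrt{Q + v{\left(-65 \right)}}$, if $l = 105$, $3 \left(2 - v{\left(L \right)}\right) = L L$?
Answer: $\frac{i \sqrt{83617527}}{168} \approx 54.43 i$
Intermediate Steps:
$v{\left(L \right)} = 2 - \frac{L^{2}}{3}$ ($v{\left(L \right)} = 2 - \frac{L L}{3} = 2 - \frac{L^{2}}{3}$)
$M = - \frac{5}{8}$ ($M = \left(-38\right) \frac{1}{57} + \left(6 - 5\right) \frac{1}{24} = - \frac{2}{3} + 1 \cdot \frac{1}{24} = - \frac{2}{3} + \frac{1}{24} = - \frac{5}{8} \approx -0.625$)
$Q = - \frac{697225}{448}$ ($Q = - \frac{\left(105 - \frac{5}{8}\right)^{2}}{7} = - \frac{\left(\frac{835}{8}\right)^{2}}{7} = \left(- \frac{1}{7}\right) \frac{697225}{64} = - \frac{697225}{448} \approx -1556.3$)
$\sqrt{Q + v{\left(-65 \right)}} = \sqrt{- \frac{697225}{448} + \left(2 - \frac{\left(-65\right)^{2}}{3}\right)} = \sqrt{- \frac{697225}{448} + \left(2 - \frac{4225}{3}\right)} = \sqrt{- \frac{697225}{448} - \frac{4219}{3}} = \sqrt{- \frac{3981787}{1344}} = \frac{i \sqrt{83617527}}{168}$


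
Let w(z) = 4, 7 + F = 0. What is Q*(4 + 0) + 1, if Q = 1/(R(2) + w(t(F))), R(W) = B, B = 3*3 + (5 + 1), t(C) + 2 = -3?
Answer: 23/19 ≈ 1.2105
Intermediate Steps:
F = -7 (F = -7 + 0 = -7)
t(C) = -5 (t(C) = -2 - 3 = -5)
B = 15 (B = 9 + 6 = 15)
R(W) = 15
Q = 1/19 (Q = 1/(15 + 4) = 1/19 ≈ 0.052632)
Q*(4 + 0) + 1 = (4 + 0)/19 + 1 = (1/19)*4 + 1 = 4/19 + 1 = 23/19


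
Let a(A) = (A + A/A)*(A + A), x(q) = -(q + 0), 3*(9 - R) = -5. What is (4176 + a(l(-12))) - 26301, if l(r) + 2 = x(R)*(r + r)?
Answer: 107415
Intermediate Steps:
R = 32/3 (R = 9 - 1/3*(-5) = 9 + 5/3 = 32/3 ≈ 10.667)
x(q) = -q
l(r) = -2 - 64*r/3 (l(r) = -2 + (-1*32/3)*(r + r) = -2 - 64*r/3)
a(A) = 2*A*(1 + A) (a(A) = (A + 1)*(2*A) = (1 + A)*(2*A) = 2*A*(1 + A))
(4176 + a(l(-12))) - 26301 = (4176 + 2*(-2 - 64/3*(-12))*(1 + (-2 - 64/3*(-12)))) - 26301 = (4176 + 2*(-2 + 256)*(1 + (-2 + 256))) - 26301 = (4176 + 2*254*(1 + 254)) - 26301 = (4176 + 2*254*255) - 26301 = (4176 + 129540) - 26301 = 133716 - 26301 = 107415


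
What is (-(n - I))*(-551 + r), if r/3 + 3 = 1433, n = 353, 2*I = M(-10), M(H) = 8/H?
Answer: -6606813/5 ≈ -1.3214e+6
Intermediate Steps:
I = -2/5 (I = (8/(-10))/2 = (8*(-1/10))/2 = (1/2)*(-4/5) = -2/5 ≈ -0.40000)
r = 4290 (r = -9 + 3*1433 = -9 + 4299 = 4290)
(-(n - I))*(-551 + r) = (-(353 - 1*(-2/5)))*(-551 + 4290) = -(353 + 2/5)*3739 = -1*1767/5*3739 = -1767/5*3739 = -6606813/5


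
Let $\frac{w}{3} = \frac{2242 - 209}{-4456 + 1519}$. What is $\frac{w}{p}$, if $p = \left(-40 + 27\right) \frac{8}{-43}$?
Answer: $- \frac{87419}{101816} \approx -0.8586$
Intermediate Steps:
$w = - \frac{2033}{979}$ ($w = 3 \frac{2242 - 209}{-4456 + 1519} = 3 \frac{2033}{-2937} = 3 \cdot 2033 \left(- \frac{1}{2937}\right) = 3 \left(- \frac{2033}{2937}\right) = - \frac{2033}{979} \approx -2.0766$)
$p = \frac{104}{43}$ ($p = - 13 \cdot 8 \left(- \frac{1}{43}\right) = \left(-13\right) \left(- \frac{8}{43}\right) = \frac{104}{43} \approx 2.4186$)
$\frac{w}{p} = - \frac{2033}{979 \cdot \frac{104}{43}} = \left(- \frac{2033}{979}\right) \frac{43}{104} = - \frac{87419}{101816}$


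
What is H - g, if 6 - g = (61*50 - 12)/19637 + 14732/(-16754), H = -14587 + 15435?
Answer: 138389086642/164499149 ≈ 841.28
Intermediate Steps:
H = 848
g = 1106191710/164499149 (g = 6 - ((61*50 - 12)/19637 + 14732/(-16754)) = 6 - ((3050 - 12)*(1/19637) + 14732*(-1/16754)) = 6 - (3038*(1/19637) - 7366/8377) = 6 - (3038/19637 - 7366/8377) = 6 - 1*(-119196816/164499149) = 6 + 119196816/164499149 = 1106191710/164499149 ≈ 6.7246)
H - g = 848 - 1*1106191710/164499149 = 848 - 1106191710/164499149 = 138389086642/164499149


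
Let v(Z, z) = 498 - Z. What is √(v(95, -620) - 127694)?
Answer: I*√127291 ≈ 356.78*I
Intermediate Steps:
√(v(95, -620) - 127694) = √((498 - 1*95) - 127694) = √((498 - 95) - 127694) = √(403 - 127694) = √(-127291) = I*√127291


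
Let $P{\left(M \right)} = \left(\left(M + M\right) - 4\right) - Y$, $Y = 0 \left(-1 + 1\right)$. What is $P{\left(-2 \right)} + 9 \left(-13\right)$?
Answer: $-125$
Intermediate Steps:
$Y = 0$ ($Y = 0 \cdot 0 = 0$)
$P{\left(M \right)} = -4 + 2 M$ ($P{\left(M \right)} = \left(\left(M + M\right) - 4\right) - 0 = \left(2 M - 4\right) + 0 = \left(-4 + 2 M\right) + 0 = -4 + 2 M$)
$P{\left(-2 \right)} + 9 \left(-13\right) = \left(-4 + 2 \left(-2\right)\right) + 9 \left(-13\right) = \left(-4 - 4\right) - 117 = -8 - 117 = -125$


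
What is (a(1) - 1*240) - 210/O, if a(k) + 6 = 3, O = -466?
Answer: -56514/233 ≈ -242.55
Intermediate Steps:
a(k) = -3 (a(k) = -6 + 3 = -3)
(a(1) - 1*240) - 210/O = (-3 - 1*240) - 210/(-466) = (-3 - 240) - 210*(-1)/466 = -243 - 1*(-105/233) = -243 + 105/233 = -56514/233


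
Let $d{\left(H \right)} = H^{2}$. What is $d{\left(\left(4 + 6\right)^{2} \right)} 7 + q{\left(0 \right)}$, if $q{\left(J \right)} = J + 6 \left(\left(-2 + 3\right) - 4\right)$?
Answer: $69982$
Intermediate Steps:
$q{\left(J \right)} = -18 + J$ ($q{\left(J \right)} = J + 6 \left(1 - 4\right) = J + 6 \left(-3\right) = J - 18 = -18 + J$)
$d{\left(\left(4 + 6\right)^{2} \right)} 7 + q{\left(0 \right)} = \left(\left(4 + 6\right)^{2}\right)^{2} \cdot 7 + \left(-18 + 0\right) = \left(10^{2}\right)^{2} \cdot 7 - 18 = 100^{2} \cdot 7 - 18 = 10000 \cdot 7 - 18 = 70000 - 18 = 69982$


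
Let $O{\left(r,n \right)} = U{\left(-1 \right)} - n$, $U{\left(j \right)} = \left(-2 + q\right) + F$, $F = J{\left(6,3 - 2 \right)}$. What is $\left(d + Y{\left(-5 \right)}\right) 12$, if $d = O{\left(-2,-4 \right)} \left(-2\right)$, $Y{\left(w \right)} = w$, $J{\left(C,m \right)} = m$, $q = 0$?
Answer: $-132$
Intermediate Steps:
$F = 1$ ($F = 3 - 2 = 1$)
$U{\left(j \right)} = -1$ ($U{\left(j \right)} = \left(-2 + 0\right) + 1 = -2 + 1 = -1$)
$O{\left(r,n \right)} = -1 - n$
$d = -6$ ($d = \left(-1 - -4\right) \left(-2\right) = \left(-1 + 4\right) \left(-2\right) = 3 \left(-2\right) = -6$)
$\left(d + Y{\left(-5 \right)}\right) 12 = \left(-6 - 5\right) 12 = \left(-11\right) 12 = -132$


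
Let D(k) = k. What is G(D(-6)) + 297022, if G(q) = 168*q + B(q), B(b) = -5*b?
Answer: 296044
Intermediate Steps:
G(q) = 163*q (G(q) = 168*q - 5*q = 163*q)
G(D(-6)) + 297022 = 163*(-6) + 297022 = -978 + 297022 = 296044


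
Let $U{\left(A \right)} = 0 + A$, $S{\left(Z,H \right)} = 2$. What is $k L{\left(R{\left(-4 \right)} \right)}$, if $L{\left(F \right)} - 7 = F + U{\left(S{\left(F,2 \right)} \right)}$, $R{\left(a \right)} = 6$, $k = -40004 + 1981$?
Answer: $-570345$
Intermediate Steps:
$k = -38023$
$U{\left(A \right)} = A$
$L{\left(F \right)} = 9 + F$ ($L{\left(F \right)} = 7 + \left(F + 2\right) = 7 + \left(2 + F\right) = 9 + F$)
$k L{\left(R{\left(-4 \right)} \right)} = - 38023 \left(9 + 6\right) = \left(-38023\right) 15 = -570345$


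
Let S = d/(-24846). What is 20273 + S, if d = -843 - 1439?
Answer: 251852620/12423 ≈ 20273.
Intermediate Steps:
d = -2282
S = 1141/12423 (S = -2282/(-24846) = -2282*(-1/24846) = 1141/12423 ≈ 0.091846)
20273 + S = 20273 + 1141/12423 = 251852620/12423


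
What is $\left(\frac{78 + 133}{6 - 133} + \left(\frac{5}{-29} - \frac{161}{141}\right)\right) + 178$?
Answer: $\frac{90890657}{519303} \approx 175.02$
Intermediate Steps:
$\left(\frac{78 + 133}{6 - 133} + \left(\frac{5}{-29} - \frac{161}{141}\right)\right) + 178 = \left(\frac{211}{-127} + \left(5 \left(- \frac{1}{29}\right) - \frac{161}{141}\right)\right) + 178 = \left(211 \left(- \frac{1}{127}\right) - \frac{5374}{4089}\right) + 178 = \left(- \frac{211}{127} - \frac{5374}{4089}\right) + 178 = - \frac{1545277}{519303} + 178 = \frac{90890657}{519303}$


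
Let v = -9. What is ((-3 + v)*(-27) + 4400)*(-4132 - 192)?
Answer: -20426576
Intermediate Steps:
((-3 + v)*(-27) + 4400)*(-4132 - 192) = ((-3 - 9)*(-27) + 4400)*(-4132 - 192) = (-12*(-27) + 4400)*(-4324) = (324 + 4400)*(-4324) = 4724*(-4324) = -20426576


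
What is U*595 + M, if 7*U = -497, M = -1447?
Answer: -43692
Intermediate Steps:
U = -71 (U = (⅐)*(-497) = -71)
U*595 + M = -71*595 - 1447 = -42245 - 1447 = -43692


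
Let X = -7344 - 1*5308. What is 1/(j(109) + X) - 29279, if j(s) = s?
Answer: -367246498/12543 ≈ -29279.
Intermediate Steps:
X = -12652 (X = -7344 - 5308 = -12652)
1/(j(109) + X) - 29279 = 1/(109 - 12652) - 29279 = 1/(-12543) - 29279 = -1/12543 - 29279 = -367246498/12543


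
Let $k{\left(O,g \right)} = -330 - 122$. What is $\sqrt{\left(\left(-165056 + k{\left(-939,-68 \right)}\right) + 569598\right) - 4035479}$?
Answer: $i \sqrt{3631389} \approx 1905.6 i$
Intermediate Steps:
$k{\left(O,g \right)} = -452$
$\sqrt{\left(\left(-165056 + k{\left(-939,-68 \right)}\right) + 569598\right) - 4035479} = \sqrt{\left(\left(-165056 - 452\right) + 569598\right) - 4035479} = \sqrt{\left(-165508 + 569598\right) - 4035479} = \sqrt{404090 - 4035479} = \sqrt{-3631389} = i \sqrt{3631389}$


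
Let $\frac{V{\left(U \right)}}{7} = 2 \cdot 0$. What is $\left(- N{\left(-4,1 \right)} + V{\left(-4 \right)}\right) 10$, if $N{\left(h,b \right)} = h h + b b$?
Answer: $-170$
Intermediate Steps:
$N{\left(h,b \right)} = b^{2} + h^{2}$ ($N{\left(h,b \right)} = h^{2} + b^{2} = b^{2} + h^{2}$)
$V{\left(U \right)} = 0$ ($V{\left(U \right)} = 7 \cdot 2 \cdot 0 = 7 \cdot 0 = 0$)
$\left(- N{\left(-4,1 \right)} + V{\left(-4 \right)}\right) 10 = \left(- (1^{2} + \left(-4\right)^{2}) + 0\right) 10 = \left(- (1 + 16) + 0\right) 10 = \left(\left(-1\right) 17 + 0\right) 10 = \left(-17 + 0\right) 10 = \left(-17\right) 10 = -170$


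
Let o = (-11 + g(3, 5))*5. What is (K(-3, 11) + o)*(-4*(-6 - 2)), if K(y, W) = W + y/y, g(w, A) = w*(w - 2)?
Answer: -896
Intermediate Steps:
g(w, A) = w*(-2 + w)
K(y, W) = 1 + W (K(y, W) = W + 1 = 1 + W)
o = -40 (o = (-11 + 3*(-2 + 3))*5 = (-11 + 3*1)*5 = (-11 + 3)*5 = -8*5 = -40)
(K(-3, 11) + o)*(-4*(-6 - 2)) = ((1 + 11) - 40)*(-4*(-6 - 2)) = (12 - 40)*(-4*(-8)) = -28*32 = -896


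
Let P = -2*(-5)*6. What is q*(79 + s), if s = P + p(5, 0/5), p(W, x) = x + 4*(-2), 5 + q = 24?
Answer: 2489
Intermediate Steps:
q = 19 (q = -5 + 24 = 19)
p(W, x) = -8 + x (p(W, x) = x - 8 = -8 + x)
P = 60 (P = 10*6 = 60)
s = 52 (s = 60 + (-8 + 0/5) = 60 + (-8 + 0*(⅕)) = 60 + (-8 + 0) = 60 - 8 = 52)
q*(79 + s) = 19*(79 + 52) = 19*131 = 2489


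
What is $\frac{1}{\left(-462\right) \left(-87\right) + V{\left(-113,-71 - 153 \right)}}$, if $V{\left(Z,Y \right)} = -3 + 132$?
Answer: $\frac{1}{40323} \approx 2.48 \cdot 10^{-5}$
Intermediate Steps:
$V{\left(Z,Y \right)} = 129$
$\frac{1}{\left(-462\right) \left(-87\right) + V{\left(-113,-71 - 153 \right)}} = \frac{1}{\left(-462\right) \left(-87\right) + 129} = \frac{1}{40194 + 129} = \frac{1}{40323}$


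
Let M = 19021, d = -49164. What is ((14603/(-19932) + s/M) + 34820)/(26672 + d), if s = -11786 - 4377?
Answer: -13200587312461/8527314857424 ≈ -1.5480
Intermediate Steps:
s = -16163
((14603/(-19932) + s/M) + 34820)/(26672 + d) = ((14603/(-19932) - 16163/19021) + 34820)/(26672 - 49164) = ((14603*(-1/19932) - 16163*1/19021) + 34820)/(-22492) = ((-14603/19932 - 16163/19021) + 34820)*(-1/22492) = (-599924579/379126572 + 34820)*(-1/22492) = (13200587312461/379126572)*(-1/22492) = -13200587312461/8527314857424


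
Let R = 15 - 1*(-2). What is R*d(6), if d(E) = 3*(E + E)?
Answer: 612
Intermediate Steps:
R = 17 (R = 15 + 2 = 17)
d(E) = 6*E (d(E) = 3*(2*E) = 6*E)
R*d(6) = 17*(6*6) = 17*36 = 612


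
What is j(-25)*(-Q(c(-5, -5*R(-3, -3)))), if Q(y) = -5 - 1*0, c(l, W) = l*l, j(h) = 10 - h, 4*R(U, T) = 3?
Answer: 175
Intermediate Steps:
R(U, T) = ¾ (R(U, T) = (¼)*3 = ¾)
c(l, W) = l²
Q(y) = -5 (Q(y) = -5 + 0 = -5)
j(-25)*(-Q(c(-5, -5*R(-3, -3)))) = (10 - 1*(-25))*(-1*(-5)) = (10 + 25)*5 = 35*5 = 175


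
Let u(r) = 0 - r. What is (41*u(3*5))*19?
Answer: -11685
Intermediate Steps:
u(r) = -r
(41*u(3*5))*19 = (41*(-3*5))*19 = (41*(-1*15))*19 = (41*(-15))*19 = -615*19 = -11685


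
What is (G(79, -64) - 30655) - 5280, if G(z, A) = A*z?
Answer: -40991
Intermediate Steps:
(G(79, -64) - 30655) - 5280 = (-64*79 - 30655) - 5280 = (-5056 - 30655) - 5280 = -35711 - 5280 = -40991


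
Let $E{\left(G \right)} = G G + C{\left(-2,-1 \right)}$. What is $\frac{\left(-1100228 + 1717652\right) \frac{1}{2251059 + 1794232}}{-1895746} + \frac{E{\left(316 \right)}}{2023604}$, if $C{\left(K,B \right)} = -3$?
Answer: $\frac{382877926842403631}{7759351931713078972} \approx 0.049344$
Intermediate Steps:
$E{\left(G \right)} = -3 + G^{2}$ ($E{\left(G \right)} = G G - 3 = G^{2} - 3 = -3 + G^{2}$)
$\frac{\left(-1100228 + 1717652\right) \frac{1}{2251059 + 1794232}}{-1895746} + \frac{E{\left(316 \right)}}{2023604} = \frac{\left(-1100228 + 1717652\right) \frac{1}{2251059 + 1794232}}{-1895746} + \frac{-3 + 316^{2}}{2023604} = \frac{617424}{4045291} \left(- \frac{1}{1895746}\right) + \left(-3 + 99856\right) \frac{1}{2023604} = 617424 \cdot \frac{1}{4045291} \left(- \frac{1}{1895746}\right) + 99853 \cdot \frac{1}{2023604} = \frac{617424}{4045291} \left(- \frac{1}{1895746}\right) + \frac{99853}{2023604} = - \frac{308712}{3834422116043} + \frac{99853}{2023604} = \frac{382877926842403631}{7759351931713078972}$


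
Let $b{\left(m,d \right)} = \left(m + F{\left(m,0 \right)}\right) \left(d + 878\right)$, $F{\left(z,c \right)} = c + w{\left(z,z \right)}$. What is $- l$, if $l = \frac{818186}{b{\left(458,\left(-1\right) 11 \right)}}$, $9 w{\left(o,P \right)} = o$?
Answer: $- \frac{1227279}{661810} \approx -1.8544$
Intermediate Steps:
$w{\left(o,P \right)} = \frac{o}{9}$
$F{\left(z,c \right)} = c + \frac{z}{9}$
$b{\left(m,d \right)} = \frac{10 m \left(878 + d\right)}{9}$ ($b{\left(m,d \right)} = \left(m + \left(0 + \frac{m}{9}\right)\right) \left(d + 878\right) = \left(m + \frac{m}{9}\right) \left(878 + d\right) = \frac{10 m}{9} \left(878 + d\right) = \frac{10 m \left(878 + d\right)}{9}$)
$l = \frac{1227279}{661810}$ ($l = \frac{818186}{\frac{10}{9} \cdot 458 \left(878 - 11\right)} = \frac{818186}{\frac{10}{9} \cdot 458 \cdot 867} = \frac{818186}{\frac{1323620}{3}} = 818186 \cdot \frac{3}{1323620} = \frac{1227279}{661810} \approx 1.8544$)
$- l = \left(-1\right) \frac{1227279}{661810} = - \frac{1227279}{661810}$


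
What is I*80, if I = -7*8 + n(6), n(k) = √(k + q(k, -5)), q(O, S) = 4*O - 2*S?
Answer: -4480 + 160*√10 ≈ -3974.0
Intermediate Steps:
q(O, S) = -2*S + 4*O
n(k) = √(10 + 5*k) (n(k) = √(k + (-2*(-5) + 4*k)) = √(k + (10 + 4*k)) = √(10 + 5*k))
I = -56 + 2*√10 (I = -7*8 + √(10 + 5*6) = -56 + √(10 + 30) = -56 + √40 = -56 + 2*√10 ≈ -49.675)
I*80 = (-56 + 2*√10)*80 = -4480 + 160*√10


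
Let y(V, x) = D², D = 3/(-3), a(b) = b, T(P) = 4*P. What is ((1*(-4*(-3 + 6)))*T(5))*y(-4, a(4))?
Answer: -240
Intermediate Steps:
D = -1 (D = 3*(-⅓) = -1)
y(V, x) = 1 (y(V, x) = (-1)² = 1)
((1*(-4*(-3 + 6)))*T(5))*y(-4, a(4)) = ((1*(-4*(-3 + 6)))*(4*5))*1 = ((1*(-4*3))*20)*1 = ((1*(-12))*20)*1 = -12*20*1 = -240*1 = -240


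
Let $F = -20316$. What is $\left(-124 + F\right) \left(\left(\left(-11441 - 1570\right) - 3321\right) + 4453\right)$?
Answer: $242806760$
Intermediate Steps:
$\left(-124 + F\right) \left(\left(\left(-11441 - 1570\right) - 3321\right) + 4453\right) = \left(-124 - 20316\right) \left(\left(\left(-11441 - 1570\right) - 3321\right) + 4453\right) = - 20440 \left(\left(-13011 - 3321\right) + 4453\right) = - 20440 \left(-16332 + 4453\right) = \left(-20440\right) \left(-11879\right) = 242806760$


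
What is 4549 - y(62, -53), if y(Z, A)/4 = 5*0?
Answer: 4549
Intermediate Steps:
y(Z, A) = 0 (y(Z, A) = 4*(5*0) = 4*0 = 0)
4549 - y(62, -53) = 4549 - 1*0 = 4549 + 0 = 4549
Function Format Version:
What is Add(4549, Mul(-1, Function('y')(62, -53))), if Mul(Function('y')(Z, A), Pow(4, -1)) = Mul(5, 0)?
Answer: 4549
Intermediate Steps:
Function('y')(Z, A) = 0 (Function('y')(Z, A) = Mul(4, Mul(5, 0)) = Mul(4, 0) = 0)
Add(4549, Mul(-1, Function('y')(62, -53))) = Add(4549, Mul(-1, 0)) = Add(4549, 0) = 4549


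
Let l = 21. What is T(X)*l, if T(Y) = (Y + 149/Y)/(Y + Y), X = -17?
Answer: 4599/289 ≈ 15.913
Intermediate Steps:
T(Y) = (Y + 149/Y)/(2*Y) (T(Y) = (Y + 149/Y)/((2*Y)) = (Y + 149/Y)*(1/(2*Y)) = (Y + 149/Y)/(2*Y))
T(X)*l = ((½)*(149 + (-17)²)/(-17)²)*21 = ((½)*(1/289)*(149 + 289))*21 = ((½)*(1/289)*438)*21 = (219/289)*21 = 4599/289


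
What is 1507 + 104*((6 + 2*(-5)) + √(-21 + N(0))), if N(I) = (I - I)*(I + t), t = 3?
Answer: 1091 + 104*I*√21 ≈ 1091.0 + 476.59*I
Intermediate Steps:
N(I) = 0 (N(I) = (I - I)*(I + 3) = 0*(3 + I) = 0)
1507 + 104*((6 + 2*(-5)) + √(-21 + N(0))) = 1507 + 104*((6 + 2*(-5)) + √(-21 + 0)) = 1507 + 104*((6 - 10) + √(-21)) = 1507 + 104*(-4 + I*√21) = 1507 + (-416 + 104*I*√21) = 1091 + 104*I*√21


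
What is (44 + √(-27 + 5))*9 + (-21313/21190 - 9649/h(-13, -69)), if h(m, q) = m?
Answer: 24097797/21190 + 9*I*√22 ≈ 1137.2 + 42.214*I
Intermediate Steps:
(44 + √(-27 + 5))*9 + (-21313/21190 - 9649/h(-13, -69)) = (44 + √(-27 + 5))*9 + (-21313/21190 - 9649/(-13)) = (44 + √(-22))*9 + (-21313*1/21190 - 9649*(-1/13)) = (44 + I*√22)*9 + (-21313/21190 + 9649/13) = (396 + 9*I*√22) + 15706557/21190 = 24097797/21190 + 9*I*√22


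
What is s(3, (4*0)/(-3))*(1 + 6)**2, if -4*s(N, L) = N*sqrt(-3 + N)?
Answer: 0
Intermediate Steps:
s(N, L) = -N*sqrt(-3 + N)/4
s(3, (4*0)/(-3))*(1 + 6)**2 = (-1/4*3*sqrt(-3 + 3))*(1 + 6)**2 = -1/4*3*sqrt(0)*7**2 = -1/4*3*0*49 = 0*49 = 0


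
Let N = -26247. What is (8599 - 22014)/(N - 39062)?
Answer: 13415/65309 ≈ 0.20541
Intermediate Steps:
(8599 - 22014)/(N - 39062) = (8599 - 22014)/(-26247 - 39062) = -13415/(-65309) = -13415*(-1/65309) = 13415/65309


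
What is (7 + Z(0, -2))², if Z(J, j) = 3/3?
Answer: 64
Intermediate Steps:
Z(J, j) = 1 (Z(J, j) = 3*(⅓) = 1)
(7 + Z(0, -2))² = (7 + 1)² = 8² = 64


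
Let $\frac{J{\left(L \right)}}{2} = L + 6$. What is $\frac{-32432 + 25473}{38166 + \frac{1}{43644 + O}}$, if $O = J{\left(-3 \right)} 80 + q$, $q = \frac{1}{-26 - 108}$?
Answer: $- \frac{41145887785}{225660864224} \approx -0.18234$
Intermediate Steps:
$J{\left(L \right)} = 12 + 2 L$ ($J{\left(L \right)} = 2 \left(L + 6\right) = 2 \left(6 + L\right) = 12 + 2 L$)
$q = - \frac{1}{134}$ ($q = \frac{1}{-134} = - \frac{1}{134} \approx -0.0074627$)
$O = \frac{64319}{134}$ ($O = \left(12 + 2 \left(-3\right)\right) 80 - \frac{1}{134} = \left(12 - 6\right) 80 - \frac{1}{134} = 6 \cdot 80 - \frac{1}{134} = 480 - \frac{1}{134} = \frac{64319}{134} \approx 479.99$)
$\frac{-32432 + 25473}{38166 + \frac{1}{43644 + O}} = \frac{-32432 + 25473}{38166 + \frac{1}{43644 + \frac{64319}{134}}} = - \frac{6959}{38166 + \frac{1}{\frac{5912615}{134}}} = - \frac{6959}{38166 + \frac{134}{5912615}} = - \frac{6959}{\frac{225660864224}{5912615}} = \left(-6959\right) \frac{5912615}{225660864224} = - \frac{41145887785}{225660864224}$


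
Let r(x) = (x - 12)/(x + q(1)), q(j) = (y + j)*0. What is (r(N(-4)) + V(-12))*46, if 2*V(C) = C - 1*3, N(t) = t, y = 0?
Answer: -161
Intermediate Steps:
q(j) = 0 (q(j) = (0 + j)*0 = j*0 = 0)
V(C) = -3/2 + C/2 (V(C) = (C - 1*3)/2 = (C - 3)/2 = (-3 + C)/2 = -3/2 + C/2)
r(x) = (-12 + x)/x (r(x) = (x - 12)/(x + 0) = (-12 + x)/x)
(r(N(-4)) + V(-12))*46 = ((-12 - 4)/(-4) + (-3/2 + (½)*(-12)))*46 = (-¼*(-16) + (-3/2 - 6))*46 = (4 - 15/2)*46 = -7/2*46 = -161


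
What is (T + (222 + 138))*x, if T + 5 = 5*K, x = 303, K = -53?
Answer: 27270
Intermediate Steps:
T = -270 (T = -5 + 5*(-53) = -5 - 265 = -270)
(T + (222 + 138))*x = (-270 + (222 + 138))*303 = (-270 + 360)*303 = 90*303 = 27270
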